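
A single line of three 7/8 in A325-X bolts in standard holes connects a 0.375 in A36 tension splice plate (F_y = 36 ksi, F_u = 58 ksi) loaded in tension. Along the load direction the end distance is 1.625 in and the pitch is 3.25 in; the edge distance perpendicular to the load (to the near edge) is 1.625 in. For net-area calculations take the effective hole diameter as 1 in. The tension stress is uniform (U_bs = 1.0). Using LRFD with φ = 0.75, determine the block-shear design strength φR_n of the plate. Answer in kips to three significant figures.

67.7 kips

Shear plane L_v = 1.625 + 2·3.25 = 8.125 in; A_gv = 8.125 × 0.375 = 3.047 in².
A_nv = (8.125 − 2.5·1) × 0.375 = 2.109 in².
A_nt = (1.625 − 0.5·1) × 0.375 = 0.4219 in².
0.6 F_u A_nv = 73.41 kips; 0.6 F_y A_gv = 65.81 kips → shear yielding governs the shear term.
R_n = 65.81 + 1.0 × 58 × 0.4219 = 90.28 kips.
Design strength φR_n = 0.75 × 90.28 = 67.7 kips.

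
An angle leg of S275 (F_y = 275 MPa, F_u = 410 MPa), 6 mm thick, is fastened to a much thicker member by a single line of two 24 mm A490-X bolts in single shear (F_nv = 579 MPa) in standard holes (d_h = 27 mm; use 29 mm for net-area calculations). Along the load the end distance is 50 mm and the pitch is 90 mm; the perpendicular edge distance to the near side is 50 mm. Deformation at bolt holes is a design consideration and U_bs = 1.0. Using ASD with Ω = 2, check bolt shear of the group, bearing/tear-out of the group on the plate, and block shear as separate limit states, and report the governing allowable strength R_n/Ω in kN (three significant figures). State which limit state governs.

113 kN (block shear governs)

Bolt shear: A_b = π·24²/4 = 452.4 mm²; R_n = 579 × 452.4 × 2 × 1 / 1000 = 523.9 kN → 523.9 / 2 = 262 kN.
Bearing: edge l_c = 36.5, r_n = 107.7 kN; interior l_c = 63, r_n = 141.7 kN; R_n = 107.7 + 1·141.7 = 249.4 kN → 125 kN.
Block shear: A_gv = 840, A_nv = 579, A_nt = 213 mm²; R_n = min(0.6F_uA_nv, 0.6F_yA_gv) + U_bs·F_u·A_nt = 225.9 kN → 113 kN.
Block shear governs: 113 kN.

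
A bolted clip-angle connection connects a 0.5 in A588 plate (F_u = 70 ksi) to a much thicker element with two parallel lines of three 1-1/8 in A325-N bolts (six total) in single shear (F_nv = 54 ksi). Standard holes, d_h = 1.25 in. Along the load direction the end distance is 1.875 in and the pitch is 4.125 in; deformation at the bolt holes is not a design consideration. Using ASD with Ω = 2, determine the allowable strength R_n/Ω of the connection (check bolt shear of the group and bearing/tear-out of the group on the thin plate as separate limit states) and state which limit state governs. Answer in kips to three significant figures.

161 kips (bolt shear governs)

Bolt shear: A_b = π·1.125²/4 = 0.994 in²; R_n = 54 × 0.994 × 6 × 1 = 322.1 kips → 322.1 / 2 = 161 kips.
Bearing (1.5 l_c t F_u ≤ 3.0 d t F_u): upper limit = 3.0·1.125·0.5·70 = 118.1 kips.
  Edge l_c = 1.875 − 1.25/2 = 1.25 → r_n = 65.62 kips; interior l_c = 4.125 − 1.25 = 2.875 → r_n = 118.1 kips.
  R_n,bearing = 2·65.62 + 4·118.1 = 603.8 kips → 603.8 / 2 = 302 kips.
Bolt shear governs: 161 kips.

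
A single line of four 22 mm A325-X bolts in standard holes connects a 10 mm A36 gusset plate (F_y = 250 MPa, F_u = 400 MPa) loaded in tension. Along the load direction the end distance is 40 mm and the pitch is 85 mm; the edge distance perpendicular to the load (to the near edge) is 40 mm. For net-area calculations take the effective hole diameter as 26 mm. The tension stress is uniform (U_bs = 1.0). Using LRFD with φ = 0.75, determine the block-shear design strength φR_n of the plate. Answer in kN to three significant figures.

413 kN

Shear plane L_v = 40 + 3·85 = 295 mm; A_gv = 295 × 10 = 2950 mm².
A_nv = (295 − 3.5·26) × 10 = 2040 mm².
A_nt = (40 − 0.5·26) × 10 = 270 mm².
0.6 F_u A_nv = 489.6 kN; 0.6 F_y A_gv = 442.5 kN → shear yielding governs the shear term.
R_n = 442.5 + 1.0 × 400 × 270 / 1000 = 550.5 kN.
Design strength φR_n = 0.75 × 550.5 = 413 kN.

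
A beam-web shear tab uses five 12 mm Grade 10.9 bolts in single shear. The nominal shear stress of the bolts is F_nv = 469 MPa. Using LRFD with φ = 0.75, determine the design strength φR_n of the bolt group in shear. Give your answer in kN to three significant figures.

199 kN

A_b = π × 12² / 4 = 113.1 mm².
R_n = F_nv · A_b · n · n_s = 469 × 113.1 × 5 × 1 / 1000 = 265.2 kN.
Design strength φR_n = 0.75 × 265.2 = 199 kN.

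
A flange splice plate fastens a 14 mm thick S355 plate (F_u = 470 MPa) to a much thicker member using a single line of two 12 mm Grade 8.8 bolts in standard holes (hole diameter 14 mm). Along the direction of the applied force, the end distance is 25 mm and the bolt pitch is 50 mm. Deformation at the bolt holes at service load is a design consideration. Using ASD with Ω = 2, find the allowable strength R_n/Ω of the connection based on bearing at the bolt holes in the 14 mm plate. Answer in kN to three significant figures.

166 kN

Per bolt r_n = 1.2 l_c t F_u ≤ 2.4 d t F_u; upper limit = 2.4 × 12 × 14 × 470 / 1000 = 189.5 kN.
Edge bolt: l_c = 25 − 14/2 = 18 mm → 1.2 × 18 × 14 × 470 / 1000 = 142.1 → r_n = 142.1 kN.
Interior bolts: l_c = 50 − 14 = 36 mm → 1.2 × 36 × 14 × 470 / 1000 = 284.3 → r_n = 189.5 kN.
R_n = 1 × 142.1 + 1 × 189.5 = 331.6 kN.
Allowable strength R_n/Ω = 331.6 / 2 = 166 kN.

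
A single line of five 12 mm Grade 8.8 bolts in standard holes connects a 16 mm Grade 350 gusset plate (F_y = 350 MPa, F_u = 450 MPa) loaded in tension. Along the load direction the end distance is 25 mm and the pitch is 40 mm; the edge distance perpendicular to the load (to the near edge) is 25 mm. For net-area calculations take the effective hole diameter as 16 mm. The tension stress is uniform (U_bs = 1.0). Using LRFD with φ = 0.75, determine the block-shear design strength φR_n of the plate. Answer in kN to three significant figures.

458 kN

Shear plane L_v = 25 + 4·40 = 185 mm; A_gv = 185 × 16 = 2960 mm².
A_nv = (185 − 4.5·16) × 16 = 1808 mm².
A_nt = (25 − 0.5·16) × 16 = 272 mm².
0.6 F_u A_nv = 488.2 kN; 0.6 F_y A_gv = 621.6 kN → shear rupture governs the shear term.
R_n = 488.2 + 1.0 × 450 × 272 / 1000 = 610.6 kN.
Design strength φR_n = 0.75 × 610.6 = 458 kN.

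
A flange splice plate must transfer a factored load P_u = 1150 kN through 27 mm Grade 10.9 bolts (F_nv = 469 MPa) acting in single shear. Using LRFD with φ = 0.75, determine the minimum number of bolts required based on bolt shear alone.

A_b = π·27²/4 = 572.6 mm².
Per-bolt design strength φR_n = 0.75 × 469 × 572.6 × 1 / 1000 = 201.4 kN.
n ≥ 1150 / 201.4 = 5.71 → use 6 bolts.

6 bolts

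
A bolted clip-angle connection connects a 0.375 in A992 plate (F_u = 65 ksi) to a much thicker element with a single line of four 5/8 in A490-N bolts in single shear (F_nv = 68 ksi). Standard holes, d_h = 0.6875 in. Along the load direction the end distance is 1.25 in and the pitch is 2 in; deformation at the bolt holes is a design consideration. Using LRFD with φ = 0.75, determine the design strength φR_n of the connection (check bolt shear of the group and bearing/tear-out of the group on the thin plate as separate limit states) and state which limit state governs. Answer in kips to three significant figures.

62.6 kips (bolt shear governs)

Bolt shear: A_b = π·0.625²/4 = 0.3068 in²; R_n = 68 × 0.3068 × 4 × 1 = 83.45 kips → 0.75 × 83.45 = 62.6 kips.
Bearing (1.2 l_c t F_u ≤ 2.4 d t F_u): upper limit = 2.4·0.625·0.375·65 = 36.56 kips.
  Edge l_c = 1.25 − 0.6875/2 = 0.9062 → r_n = 26.51 kips; interior l_c = 2 − 0.6875 = 1.312 → r_n = 36.56 kips.
  R_n,bearing = 1·26.51 + 3·36.56 = 136.2 kips → 0.75 × 136.2 = 102 kips.
Bolt shear governs: 62.6 kips.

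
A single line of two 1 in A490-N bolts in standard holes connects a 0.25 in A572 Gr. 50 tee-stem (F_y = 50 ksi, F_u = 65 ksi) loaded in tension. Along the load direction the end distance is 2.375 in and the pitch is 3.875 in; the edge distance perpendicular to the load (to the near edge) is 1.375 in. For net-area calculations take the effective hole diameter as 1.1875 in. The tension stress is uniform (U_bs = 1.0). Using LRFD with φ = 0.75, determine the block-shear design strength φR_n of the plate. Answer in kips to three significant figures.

42.2 kips

Shear plane L_v = 2.375 + 1·3.875 = 6.25 in; A_gv = 6.25 × 0.25 = 1.562 in².
A_nv = (6.25 − 1.5·1.1875) × 0.25 = 1.117 in².
A_nt = (1.375 − 0.5·1.1875) × 0.25 = 0.1953 in².
0.6 F_u A_nv = 43.57 kips; 0.6 F_y A_gv = 46.88 kips → shear rupture governs the shear term.
R_n = 43.57 + 1.0 × 65 × 0.1953 = 56.27 kips.
Design strength φR_n = 0.75 × 56.27 = 42.2 kips.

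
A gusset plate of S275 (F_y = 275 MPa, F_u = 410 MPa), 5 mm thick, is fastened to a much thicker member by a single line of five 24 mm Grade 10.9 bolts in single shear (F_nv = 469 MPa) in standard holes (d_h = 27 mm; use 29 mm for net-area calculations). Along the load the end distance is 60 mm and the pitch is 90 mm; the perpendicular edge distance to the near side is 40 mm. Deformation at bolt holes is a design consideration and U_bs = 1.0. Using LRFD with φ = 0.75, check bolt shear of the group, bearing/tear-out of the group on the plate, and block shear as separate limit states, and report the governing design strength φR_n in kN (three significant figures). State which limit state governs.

Bolt shear: A_b = π·24²/4 = 452.4 mm²; R_n = 469 × 452.4 × 5 × 1 / 1000 = 1061 kN → 0.75 × 1061 = 796 kN.
Bearing: edge l_c = 46.5, r_n = 114.4 kN; interior l_c = 63, r_n = 118.1 kN; R_n = 114.4 + 4·118.1 = 586.7 kN → 440 kN.
Block shear: A_gv = 2100, A_nv = 1448, A_nt = 127.5 mm²; R_n = min(0.6F_uA_nv, 0.6F_yA_gv) + U_bs·F_u·A_nt = 398.8 kN → 299 kN.
Block shear governs: 299 kN.

299 kN (block shear governs)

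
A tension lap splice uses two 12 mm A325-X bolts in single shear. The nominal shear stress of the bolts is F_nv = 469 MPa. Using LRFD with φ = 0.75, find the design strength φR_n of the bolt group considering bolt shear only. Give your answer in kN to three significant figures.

A_b = π × 12² / 4 = 113.1 mm².
R_n = F_nv · A_b · n · n_s = 469 × 113.1 × 2 × 1 / 1000 = 106.1 kN.
Design strength φR_n = 0.75 × 106.1 = 79.6 kN.

79.6 kN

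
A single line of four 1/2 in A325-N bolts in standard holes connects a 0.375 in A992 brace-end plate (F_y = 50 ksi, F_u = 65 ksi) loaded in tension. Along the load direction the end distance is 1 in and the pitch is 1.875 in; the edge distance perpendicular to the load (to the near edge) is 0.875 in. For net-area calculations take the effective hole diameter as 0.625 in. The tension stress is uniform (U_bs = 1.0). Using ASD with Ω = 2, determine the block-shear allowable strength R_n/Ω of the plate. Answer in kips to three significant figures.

Shear plane L_v = 1 + 3·1.875 = 6.625 in; A_gv = 6.625 × 0.375 = 2.484 in².
A_nv = (6.625 − 3.5·0.625) × 0.375 = 1.664 in².
A_nt = (0.875 − 0.5·0.625) × 0.375 = 0.2109 in².
0.6 F_u A_nv = 64.9 kips; 0.6 F_y A_gv = 74.53 kips → shear rupture governs the shear term.
R_n = 64.9 + 1.0 × 65 × 0.2109 = 78.61 kips.
Allowable strength R_n/Ω = 78.61 / 2 = 39.3 kips.

39.3 kips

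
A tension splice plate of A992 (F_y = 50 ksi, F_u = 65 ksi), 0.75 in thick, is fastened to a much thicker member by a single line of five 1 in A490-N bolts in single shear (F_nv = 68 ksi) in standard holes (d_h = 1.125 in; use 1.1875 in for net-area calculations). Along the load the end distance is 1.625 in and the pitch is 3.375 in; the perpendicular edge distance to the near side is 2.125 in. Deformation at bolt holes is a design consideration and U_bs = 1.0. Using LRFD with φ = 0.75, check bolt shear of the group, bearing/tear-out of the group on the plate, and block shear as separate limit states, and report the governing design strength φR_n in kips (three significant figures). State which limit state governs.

Bolt shear: A_b = π·1²/4 = 0.7854 in²; R_n = 68 × 0.7854 × 5 × 1 = 267 kips → 0.75 × 267 = 200 kips.
Bearing: edge l_c = 1.062, r_n = 62.16 kips; interior l_c = 2.25, r_n = 117 kips; R_n = 62.16 + 4·117 = 530.2 kips → 398 kips.
Block shear: A_gv = 11.34, A_nv = 7.336, A_nt = 1.148 in²; R_n = min(0.6F_uA_nv, 0.6F_yA_gv) + U_bs·F_u·A_nt = 360.8 kips → 271 kips.
Bolt shear governs: 200 kips.

200 kips (bolt shear governs)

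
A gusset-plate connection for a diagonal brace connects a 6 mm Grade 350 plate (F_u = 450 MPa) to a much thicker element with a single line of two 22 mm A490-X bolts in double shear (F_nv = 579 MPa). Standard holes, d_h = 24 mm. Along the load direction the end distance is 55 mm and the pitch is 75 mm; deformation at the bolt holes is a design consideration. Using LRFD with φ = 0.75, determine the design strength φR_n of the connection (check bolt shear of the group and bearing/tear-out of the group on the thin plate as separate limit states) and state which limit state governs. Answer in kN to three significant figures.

211 kN (bearing governs)

Bolt shear: A_b = π·22²/4 = 380.1 mm²; R_n = 579 × 380.1 × 2 × 2 / 1000 = 880.4 kN → 0.75 × 880.4 = 660 kN.
Bearing (1.2 l_c t F_u ≤ 2.4 d t F_u): upper limit = 2.4·22·6·450 / 1000 = 142.6 kN.
  Edge l_c = 55 − 24/2 = 43 → r_n = 139.3 kN; interior l_c = 75 − 24 = 51 → r_n = 142.6 kN.
  R_n,bearing = 1·139.3 + 1·142.6 = 281.9 kN → 0.75 × 281.9 = 211 kN.
Bearing governs: 211 kN.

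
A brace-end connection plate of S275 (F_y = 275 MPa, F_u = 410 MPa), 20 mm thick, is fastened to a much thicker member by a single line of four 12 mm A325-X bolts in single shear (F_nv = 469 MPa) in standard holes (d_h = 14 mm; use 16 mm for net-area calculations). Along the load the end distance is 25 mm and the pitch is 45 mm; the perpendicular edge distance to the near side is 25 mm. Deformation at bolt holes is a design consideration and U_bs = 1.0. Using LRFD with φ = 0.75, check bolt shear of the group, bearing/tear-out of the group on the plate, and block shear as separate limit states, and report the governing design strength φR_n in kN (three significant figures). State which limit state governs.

159 kN (bolt shear governs)

Bolt shear: A_b = π·12²/4 = 113.1 mm²; R_n = 469 × 113.1 × 4 × 1 / 1000 = 212.2 kN → 0.75 × 212.2 = 159 kN.
Bearing: edge l_c = 18, r_n = 177.1 kN; interior l_c = 31, r_n = 236.2 kN; R_n = 177.1 + 3·236.2 = 885.6 kN → 664 kN.
Block shear: A_gv = 3200, A_nv = 2080, A_nt = 340 mm²; R_n = min(0.6F_uA_nv, 0.6F_yA_gv) + U_bs·F_u·A_nt = 651.1 kN → 488 kN.
Bolt shear governs: 159 kN.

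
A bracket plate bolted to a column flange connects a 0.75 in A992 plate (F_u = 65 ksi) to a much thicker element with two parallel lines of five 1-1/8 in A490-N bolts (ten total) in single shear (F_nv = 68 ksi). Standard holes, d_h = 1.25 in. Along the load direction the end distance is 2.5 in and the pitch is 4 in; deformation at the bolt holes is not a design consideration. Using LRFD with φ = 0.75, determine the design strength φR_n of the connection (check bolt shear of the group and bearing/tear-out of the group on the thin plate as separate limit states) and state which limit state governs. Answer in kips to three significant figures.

Bolt shear: A_b = π·1.125²/4 = 0.994 in²; R_n = 68 × 0.994 × 10 × 1 = 675.9 kips → 0.75 × 675.9 = 507 kips.
Bearing (1.5 l_c t F_u ≤ 3.0 d t F_u): upper limit = 3.0·1.125·0.75·65 = 164.5 kips.
  Edge l_c = 2.5 − 1.25/2 = 1.875 → r_n = 137.1 kips; interior l_c = 4 − 1.25 = 2.75 → r_n = 164.5 kips.
  R_n,bearing = 2·137.1 + 8·164.5 = 1590 kips → 0.75 × 1590 = 1190 kips.
Bolt shear governs: 507 kips.

507 kips (bolt shear governs)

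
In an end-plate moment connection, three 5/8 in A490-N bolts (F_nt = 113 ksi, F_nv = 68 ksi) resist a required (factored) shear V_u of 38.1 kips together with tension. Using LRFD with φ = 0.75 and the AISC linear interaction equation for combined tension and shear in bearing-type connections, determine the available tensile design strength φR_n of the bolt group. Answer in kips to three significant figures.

A_b = π·0.625²/4 = 0.3068 in²; f_rv = 38.1 / (3 × 0.3068) = 41.4 ksi.
F'_nt = 1.3 F_nt − (F_nt / φF_nv) f_rv = 1.3·113 − (113/(0.75·68))·41.4 = 55.18 ksi, capped at F_nt → F'_nt = 55.18 ksi.
R_n = F'_nt · A_b · n = 55.18 × 0.3068 × 3 = 50.79 kips.
Design strength φR_n = 0.75 × 50.79 = 38.1 kips.

38.1 kips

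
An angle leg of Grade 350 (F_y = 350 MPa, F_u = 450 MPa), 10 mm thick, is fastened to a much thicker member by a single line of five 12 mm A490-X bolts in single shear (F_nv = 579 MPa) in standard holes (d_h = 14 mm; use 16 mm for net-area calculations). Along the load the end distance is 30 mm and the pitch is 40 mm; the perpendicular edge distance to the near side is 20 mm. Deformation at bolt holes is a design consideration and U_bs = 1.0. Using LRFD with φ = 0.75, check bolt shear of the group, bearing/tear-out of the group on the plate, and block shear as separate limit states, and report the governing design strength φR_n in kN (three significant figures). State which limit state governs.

246 kN (bolt shear governs)

Bolt shear: A_b = π·12²/4 = 113.1 mm²; R_n = 579 × 113.1 × 5 × 1 / 1000 = 327.4 kN → 0.75 × 327.4 = 246 kN.
Bearing: edge l_c = 23, r_n = 124.2 kN; interior l_c = 26, r_n = 129.6 kN; R_n = 124.2 + 4·129.6 = 642.6 kN → 482 kN.
Block shear: A_gv = 1900, A_nv = 1180, A_nt = 120 mm²; R_n = min(0.6F_uA_nv, 0.6F_yA_gv) + U_bs·F_u·A_nt = 372.6 kN → 279 kN.
Bolt shear governs: 246 kN.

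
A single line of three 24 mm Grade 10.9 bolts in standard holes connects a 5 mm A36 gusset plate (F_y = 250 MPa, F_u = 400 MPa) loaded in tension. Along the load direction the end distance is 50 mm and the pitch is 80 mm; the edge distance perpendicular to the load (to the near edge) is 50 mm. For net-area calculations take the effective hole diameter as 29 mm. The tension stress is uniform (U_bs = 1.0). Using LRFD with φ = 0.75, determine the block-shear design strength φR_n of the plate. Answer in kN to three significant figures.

Shear plane L_v = 50 + 2·80 = 210 mm; A_gv = 210 × 5 = 1050 mm².
A_nv = (210 − 2.5·29) × 5 = 687.5 mm².
A_nt = (50 − 0.5·29) × 5 = 177.5 mm².
0.6 F_u A_nv = 165 kN; 0.6 F_y A_gv = 157.5 kN → shear yielding governs the shear term.
R_n = 157.5 + 1.0 × 400 × 177.5 / 1000 = 228.5 kN.
Design strength φR_n = 0.75 × 228.5 = 171 kN.

171 kN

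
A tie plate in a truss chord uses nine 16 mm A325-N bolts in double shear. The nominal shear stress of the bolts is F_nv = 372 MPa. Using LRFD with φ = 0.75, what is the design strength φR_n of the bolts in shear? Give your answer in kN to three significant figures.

1010 kN

A_b = π × 16² / 4 = 201.1 mm².
R_n = F_nv · A_b · n · n_s = 372 × 201.1 × 9 × 2 / 1000 = 1346 kN.
Design strength φR_n = 0.75 × 1346 = 1010 kN.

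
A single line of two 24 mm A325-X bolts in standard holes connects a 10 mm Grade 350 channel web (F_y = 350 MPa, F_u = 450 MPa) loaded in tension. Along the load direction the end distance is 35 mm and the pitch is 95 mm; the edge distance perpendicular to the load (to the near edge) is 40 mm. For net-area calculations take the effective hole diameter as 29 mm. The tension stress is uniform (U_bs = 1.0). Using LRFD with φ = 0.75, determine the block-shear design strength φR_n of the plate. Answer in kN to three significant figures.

Shear plane L_v = 35 + 1·95 = 130 mm; A_gv = 130 × 10 = 1300 mm².
A_nv = (130 − 1.5·29) × 10 = 865 mm².
A_nt = (40 − 0.5·29) × 10 = 255 mm².
0.6 F_u A_nv = 233.6 kN; 0.6 F_y A_gv = 273 kN → shear rupture governs the shear term.
R_n = 233.6 + 1.0 × 450 × 255 / 1000 = 348.3 kN.
Design strength φR_n = 0.75 × 348.3 = 261 kN.

261 kN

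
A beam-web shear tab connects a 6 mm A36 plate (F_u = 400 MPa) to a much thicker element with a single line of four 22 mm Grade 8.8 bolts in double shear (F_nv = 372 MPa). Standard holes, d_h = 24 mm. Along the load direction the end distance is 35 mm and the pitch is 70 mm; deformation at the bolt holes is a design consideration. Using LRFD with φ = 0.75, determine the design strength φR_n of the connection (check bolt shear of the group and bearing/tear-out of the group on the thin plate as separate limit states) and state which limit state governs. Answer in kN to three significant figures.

335 kN (bearing governs)

Bolt shear: A_b = π·22²/4 = 380.1 mm²; R_n = 372 × 380.1 × 4 × 2 / 1000 = 1131 kN → 0.75 × 1131 = 848 kN.
Bearing (1.2 l_c t F_u ≤ 2.4 d t F_u): upper limit = 2.4·22·6·400 / 1000 = 126.7 kN.
  Edge l_c = 35 − 24/2 = 23 → r_n = 66.24 kN; interior l_c = 70 − 24 = 46 → r_n = 126.7 kN.
  R_n,bearing = 1·66.24 + 3·126.7 = 446.4 kN → 0.75 × 446.4 = 335 kN.
Bearing governs: 335 kN.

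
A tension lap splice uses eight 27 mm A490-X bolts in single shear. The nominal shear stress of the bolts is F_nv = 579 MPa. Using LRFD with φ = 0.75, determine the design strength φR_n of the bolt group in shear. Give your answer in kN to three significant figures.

1990 kN

A_b = π × 27² / 4 = 572.6 mm².
R_n = F_nv · A_b · n · n_s = 579 × 572.6 × 8 × 1 / 1000 = 2652 kN.
Design strength φR_n = 0.75 × 2652 = 1990 kN.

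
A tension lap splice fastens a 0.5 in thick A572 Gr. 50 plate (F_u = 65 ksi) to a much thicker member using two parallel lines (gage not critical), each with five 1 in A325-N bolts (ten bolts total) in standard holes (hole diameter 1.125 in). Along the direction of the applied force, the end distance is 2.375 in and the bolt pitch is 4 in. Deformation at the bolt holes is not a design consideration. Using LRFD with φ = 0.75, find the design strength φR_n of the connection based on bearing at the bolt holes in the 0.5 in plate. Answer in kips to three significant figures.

Per bolt r_n = 1.5 l_c t F_u ≤ 3.0 d t F_u; upper limit = 3.0 × 1 × 0.5 × 65 = 97.5 kips.
Edge bolt: l_c = 2.375 − 1.125/2 = 1.812 in → 1.5 × 1.812 × 0.5 × 65 = 88.36 → r_n = 88.36 kips.
Interior bolts: l_c = 4 − 1.125 = 2.875 in → 1.5 × 2.875 × 0.5 × 65 = 140.2 → r_n = 97.5 kips.
R_n = 2 × 88.36 + 8 × 97.5 = 956.7 kips.
Design strength φR_n = 0.75 × 956.7 = 718 kips.

718 kips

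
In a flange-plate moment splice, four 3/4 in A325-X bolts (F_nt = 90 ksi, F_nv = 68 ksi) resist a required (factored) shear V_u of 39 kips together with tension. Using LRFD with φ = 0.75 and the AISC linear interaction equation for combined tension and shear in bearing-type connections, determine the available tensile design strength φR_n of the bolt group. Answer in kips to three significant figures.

103 kips

A_b = π·0.75²/4 = 0.4418 in²; f_rv = 39 / (4 × 0.4418) = 22.07 ksi.
F'_nt = 1.3 F_nt − (F_nt / φF_nv) f_rv = 1.3·90 − (90/(0.75·68))·22.07 = 78.05 ksi, capped at F_nt → F'_nt = 78.05 ksi.
R_n = F'_nt · A_b · n = 78.05 × 0.4418 × 4 = 137.9 kips.
Design strength φR_n = 0.75 × 137.9 = 103 kips.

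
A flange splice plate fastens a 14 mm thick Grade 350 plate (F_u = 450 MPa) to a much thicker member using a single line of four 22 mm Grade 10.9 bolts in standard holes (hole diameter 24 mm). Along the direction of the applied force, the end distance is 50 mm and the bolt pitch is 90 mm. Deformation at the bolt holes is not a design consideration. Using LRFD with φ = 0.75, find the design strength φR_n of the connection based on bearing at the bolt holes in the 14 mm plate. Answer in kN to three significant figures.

Per bolt r_n = 1.5 l_c t F_u ≤ 3.0 d t F_u; upper limit = 3.0 × 22 × 14 × 450 / 1000 = 415.8 kN.
Edge bolt: l_c = 50 − 24/2 = 38 mm → 1.5 × 38 × 14 × 450 / 1000 = 359.1 → r_n = 359.1 kN.
Interior bolts: l_c = 90 − 24 = 66 mm → 1.5 × 66 × 14 × 450 / 1000 = 623.7 → r_n = 415.8 kN.
R_n = 1 × 359.1 + 3 × 415.8 = 1606 kN.
Design strength φR_n = 0.75 × 1606 = 1200 kN.

1200 kN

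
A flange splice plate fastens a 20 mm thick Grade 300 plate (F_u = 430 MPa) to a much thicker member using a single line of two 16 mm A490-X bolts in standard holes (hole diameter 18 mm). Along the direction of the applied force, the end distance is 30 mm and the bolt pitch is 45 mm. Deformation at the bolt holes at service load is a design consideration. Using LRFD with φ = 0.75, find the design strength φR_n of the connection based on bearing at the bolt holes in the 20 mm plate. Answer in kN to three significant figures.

Per bolt r_n = 1.2 l_c t F_u ≤ 2.4 d t F_u; upper limit = 2.4 × 16 × 20 × 430 / 1000 = 330.2 kN.
Edge bolt: l_c = 30 − 18/2 = 21 mm → 1.2 × 21 × 20 × 430 / 1000 = 216.7 → r_n = 216.7 kN.
Interior bolts: l_c = 45 − 18 = 27 mm → 1.2 × 27 × 20 × 430 / 1000 = 278.6 → r_n = 278.6 kN.
R_n = 1 × 216.7 + 1 × 278.6 = 495.4 kN.
Design strength φR_n = 0.75 × 495.4 = 372 kN.

372 kN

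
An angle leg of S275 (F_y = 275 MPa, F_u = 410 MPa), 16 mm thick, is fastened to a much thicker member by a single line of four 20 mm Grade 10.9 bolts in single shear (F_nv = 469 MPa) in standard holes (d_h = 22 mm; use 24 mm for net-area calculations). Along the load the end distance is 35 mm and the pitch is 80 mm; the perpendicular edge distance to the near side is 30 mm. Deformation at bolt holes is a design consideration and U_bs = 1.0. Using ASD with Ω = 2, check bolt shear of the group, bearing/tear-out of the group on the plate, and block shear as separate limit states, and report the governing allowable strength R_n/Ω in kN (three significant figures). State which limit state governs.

Bolt shear: A_b = π·20²/4 = 314.2 mm²; R_n = 469 × 314.2 × 4 × 1 / 1000 = 589.4 kN → 589.4 / 2 = 295 kN.
Bearing: edge l_c = 24, r_n = 188.9 kN; interior l_c = 58, r_n = 314.9 kN; R_n = 188.9 + 3·314.9 = 1134 kN → 567 kN.
Block shear: A_gv = 4400, A_nv = 3056, A_nt = 288 mm²; R_n = min(0.6F_uA_nv, 0.6F_yA_gv) + U_bs·F_u·A_nt = 844.1 kN → 422 kN.
Bolt shear governs: 295 kN.

295 kN (bolt shear governs)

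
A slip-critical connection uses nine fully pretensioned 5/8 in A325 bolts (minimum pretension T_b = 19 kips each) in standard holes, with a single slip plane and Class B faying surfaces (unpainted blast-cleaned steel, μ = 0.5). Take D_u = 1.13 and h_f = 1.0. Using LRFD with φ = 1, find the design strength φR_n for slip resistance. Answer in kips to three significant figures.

R_n = μ · D_u · h_f · T_b · n_s · n_b = 0.5 × 1.13 × 1.0 × 19 × 1 × 9 = 96.61 kips.
Design strength φR_n = 1 × 96.61 = 96.6 kips.

96.6 kips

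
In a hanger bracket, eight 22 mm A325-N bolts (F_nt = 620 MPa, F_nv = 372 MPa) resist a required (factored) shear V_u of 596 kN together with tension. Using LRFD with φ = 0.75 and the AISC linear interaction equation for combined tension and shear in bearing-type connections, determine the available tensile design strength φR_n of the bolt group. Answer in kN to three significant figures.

A_b = π·22²/4 = 380.1 mm²; f_rv = 596 × 1000 / (8 × 380.1) = 196 MPa.
F'_nt = 1.3 F_nt − (F_nt / φF_nv) f_rv = 1.3·620 − (620/(0.75·372))·196 = 370.5 MPa, capped at F_nt → F'_nt = 370.5 MPa.
R_n = F'_nt · A_b · n = 370.5 × 380.1 × 8 / 1000 = 1127 kN.
Design strength φR_n = 0.75 × 1127 = 845 kN.

845 kN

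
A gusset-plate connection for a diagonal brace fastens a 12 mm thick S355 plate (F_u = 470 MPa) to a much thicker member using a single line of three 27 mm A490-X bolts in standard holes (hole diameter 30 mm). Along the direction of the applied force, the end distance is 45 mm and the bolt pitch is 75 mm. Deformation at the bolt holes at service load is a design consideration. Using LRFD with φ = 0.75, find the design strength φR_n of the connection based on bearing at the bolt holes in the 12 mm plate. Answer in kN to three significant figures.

Per bolt r_n = 1.2 l_c t F_u ≤ 2.4 d t F_u; upper limit = 2.4 × 27 × 12 × 470 / 1000 = 365.5 kN.
Edge bolt: l_c = 45 − 30/2 = 30 mm → 1.2 × 30 × 12 × 470 / 1000 = 203 → r_n = 203 kN.
Interior bolts: l_c = 75 − 30 = 45 mm → 1.2 × 45 × 12 × 470 / 1000 = 304.6 → r_n = 304.6 kN.
R_n = 1 × 203 + 2 × 304.6 = 812.2 kN.
Design strength φR_n = 0.75 × 812.2 = 609 kN.

609 kN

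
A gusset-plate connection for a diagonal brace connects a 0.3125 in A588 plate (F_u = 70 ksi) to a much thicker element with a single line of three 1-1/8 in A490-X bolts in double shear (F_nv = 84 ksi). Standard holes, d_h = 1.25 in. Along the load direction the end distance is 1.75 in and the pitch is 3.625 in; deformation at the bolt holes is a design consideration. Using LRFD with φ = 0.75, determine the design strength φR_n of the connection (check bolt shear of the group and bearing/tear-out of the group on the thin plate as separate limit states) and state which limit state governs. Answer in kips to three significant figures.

111 kips (bearing governs)

Bolt shear: A_b = π·1.125²/4 = 0.994 in²; R_n = 84 × 0.994 × 3 × 2 = 501 kips → 0.75 × 501 = 376 kips.
Bearing (1.2 l_c t F_u ≤ 2.4 d t F_u): upper limit = 2.4·1.125·0.3125·70 = 59.06 kips.
  Edge l_c = 1.75 − 1.25/2 = 1.125 → r_n = 29.53 kips; interior l_c = 3.625 − 1.25 = 2.375 → r_n = 59.06 kips.
  R_n,bearing = 1·29.53 + 2·59.06 = 147.7 kips → 0.75 × 147.7 = 111 kips.
Bearing governs: 111 kips.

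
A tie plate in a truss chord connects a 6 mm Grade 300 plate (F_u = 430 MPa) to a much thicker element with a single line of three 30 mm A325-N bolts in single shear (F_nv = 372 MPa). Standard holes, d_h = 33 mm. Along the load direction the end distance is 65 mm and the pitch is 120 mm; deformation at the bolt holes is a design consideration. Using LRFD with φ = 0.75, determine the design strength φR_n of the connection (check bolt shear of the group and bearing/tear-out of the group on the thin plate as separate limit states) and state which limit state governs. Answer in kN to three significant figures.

391 kN (bearing governs)

Bolt shear: A_b = π·30²/4 = 706.9 mm²; R_n = 372 × 706.9 × 3 × 1 / 1000 = 788.9 kN → 0.75 × 788.9 = 592 kN.
Bearing (1.2 l_c t F_u ≤ 2.4 d t F_u): upper limit = 2.4·30·6·430 / 1000 = 185.8 kN.
  Edge l_c = 65 − 33/2 = 48.5 → r_n = 150.2 kN; interior l_c = 120 − 33 = 87 → r_n = 185.8 kN.
  R_n,bearing = 1·150.2 + 2·185.8 = 521.7 kN → 0.75 × 521.7 = 391 kN.
Bearing governs: 391 kN.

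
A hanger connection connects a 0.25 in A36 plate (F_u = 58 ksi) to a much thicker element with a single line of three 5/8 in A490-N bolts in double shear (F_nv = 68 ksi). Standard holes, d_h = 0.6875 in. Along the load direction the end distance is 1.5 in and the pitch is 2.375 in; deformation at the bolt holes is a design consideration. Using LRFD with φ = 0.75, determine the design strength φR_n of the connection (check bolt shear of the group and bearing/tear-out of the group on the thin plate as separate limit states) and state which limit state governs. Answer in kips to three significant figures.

Bolt shear: A_b = π·0.625²/4 = 0.3068 in²; R_n = 68 × 0.3068 × 3 × 2 = 125.2 kips → 0.75 × 125.2 = 93.9 kips.
Bearing (1.2 l_c t F_u ≤ 2.4 d t F_u): upper limit = 2.4·0.625·0.25·58 = 21.75 kips.
  Edge l_c = 1.5 − 0.6875/2 = 1.156 → r_n = 20.12 kips; interior l_c = 2.375 − 0.6875 = 1.688 → r_n = 21.75 kips.
  R_n,bearing = 1·20.12 + 2·21.75 = 63.62 kips → 0.75 × 63.62 = 47.7 kips.
Bearing governs: 47.7 kips.

47.7 kips (bearing governs)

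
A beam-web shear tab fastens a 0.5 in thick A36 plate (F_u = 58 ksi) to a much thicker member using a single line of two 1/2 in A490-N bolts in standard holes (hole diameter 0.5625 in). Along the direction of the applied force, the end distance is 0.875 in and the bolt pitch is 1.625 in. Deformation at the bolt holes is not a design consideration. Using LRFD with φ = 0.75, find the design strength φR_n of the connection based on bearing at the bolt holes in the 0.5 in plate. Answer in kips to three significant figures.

Per bolt r_n = 1.5 l_c t F_u ≤ 3.0 d t F_u; upper limit = 3.0 × 0.5 × 0.5 × 58 = 43.5 kips.
Edge bolt: l_c = 0.875 − 0.5625/2 = 0.5938 in → 1.5 × 0.5938 × 0.5 × 58 = 25.83 → r_n = 25.83 kips.
Interior bolts: l_c = 1.625 − 0.5625 = 1.062 in → 1.5 × 1.062 × 0.5 × 58 = 46.22 → r_n = 43.5 kips.
R_n = 1 × 25.83 + 1 × 43.5 = 69.33 kips.
Design strength φR_n = 0.75 × 69.33 = 52 kips.

52 kips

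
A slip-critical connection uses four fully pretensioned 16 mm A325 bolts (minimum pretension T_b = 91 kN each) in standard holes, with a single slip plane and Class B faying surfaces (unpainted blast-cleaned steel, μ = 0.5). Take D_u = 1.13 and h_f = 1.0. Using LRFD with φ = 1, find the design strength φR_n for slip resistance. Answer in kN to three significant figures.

206 kN

R_n = μ · D_u · h_f · T_b · n_s · n_b = 0.5 × 1.13 × 1.0 × 91 × 1 × 4 = 205.7 kN.
Design strength φR_n = 1 × 205.7 = 206 kN.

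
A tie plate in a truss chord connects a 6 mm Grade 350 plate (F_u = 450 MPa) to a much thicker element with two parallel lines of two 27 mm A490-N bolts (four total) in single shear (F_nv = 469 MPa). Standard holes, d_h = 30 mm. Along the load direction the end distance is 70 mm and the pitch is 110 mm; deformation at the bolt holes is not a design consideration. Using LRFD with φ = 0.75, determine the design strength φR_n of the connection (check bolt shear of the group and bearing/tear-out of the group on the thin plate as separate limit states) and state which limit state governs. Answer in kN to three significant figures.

656 kN (bearing governs)

Bolt shear: A_b = π·27²/4 = 572.6 mm²; R_n = 469 × 572.6 × 4 × 1 / 1000 = 1074 kN → 0.75 × 1074 = 806 kN.
Bearing (1.5 l_c t F_u ≤ 3.0 d t F_u): upper limit = 3.0·27·6·450 / 1000 = 218.7 kN.
  Edge l_c = 70 − 30/2 = 55 → r_n = 218.7 kN; interior l_c = 110 − 30 = 80 → r_n = 218.7 kN.
  R_n,bearing = 2·218.7 + 2·218.7 = 874.8 kN → 0.75 × 874.8 = 656 kN.
Bearing governs: 656 kN.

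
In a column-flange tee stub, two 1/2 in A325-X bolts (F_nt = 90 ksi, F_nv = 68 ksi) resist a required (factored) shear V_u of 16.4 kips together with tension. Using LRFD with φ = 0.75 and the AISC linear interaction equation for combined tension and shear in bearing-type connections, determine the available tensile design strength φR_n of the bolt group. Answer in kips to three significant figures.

A_b = π·0.5²/4 = 0.1963 in²; f_rv = 16.4 / (2 × 0.1963) = 41.76 ksi.
F'_nt = 1.3 F_nt − (F_nt / φF_nv) f_rv = 1.3·90 − (90/(0.75·68))·41.76 = 43.3 ksi, capped at F_nt → F'_nt = 43.3 ksi.
R_n = F'_nt · A_b · n = 43.3 × 0.1963 × 2 = 17 kips.
Design strength φR_n = 0.75 × 17 = 12.8 kips.

12.8 kips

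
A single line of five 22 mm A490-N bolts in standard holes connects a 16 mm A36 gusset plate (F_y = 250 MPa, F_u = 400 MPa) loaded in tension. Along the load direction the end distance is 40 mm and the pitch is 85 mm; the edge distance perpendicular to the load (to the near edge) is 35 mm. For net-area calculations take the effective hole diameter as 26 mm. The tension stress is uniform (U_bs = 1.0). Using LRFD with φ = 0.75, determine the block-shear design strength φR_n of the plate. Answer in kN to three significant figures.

Shear plane L_v = 40 + 4·85 = 380 mm; A_gv = 380 × 16 = 6080 mm².
A_nv = (380 − 4.5·26) × 16 = 4208 mm².
A_nt = (35 − 0.5·26) × 16 = 352 mm².
0.6 F_u A_nv = 1010 kN; 0.6 F_y A_gv = 912 kN → shear yielding governs the shear term.
R_n = 912 + 1.0 × 400 × 352 / 1000 = 1053 kN.
Design strength φR_n = 0.75 × 1053 = 790 kN.

790 kN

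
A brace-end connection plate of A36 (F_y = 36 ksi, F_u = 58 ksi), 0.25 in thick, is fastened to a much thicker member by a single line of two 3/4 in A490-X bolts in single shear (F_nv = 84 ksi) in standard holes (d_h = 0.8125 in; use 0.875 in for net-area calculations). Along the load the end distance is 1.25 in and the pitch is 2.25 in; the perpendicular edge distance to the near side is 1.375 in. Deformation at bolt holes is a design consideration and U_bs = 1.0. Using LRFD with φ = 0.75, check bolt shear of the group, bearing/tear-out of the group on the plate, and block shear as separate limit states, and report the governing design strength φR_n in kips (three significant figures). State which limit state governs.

24.4 kips (block shear governs)

Bolt shear: A_b = π·0.75²/4 = 0.4418 in²; R_n = 84 × 0.4418 × 2 × 1 = 74.22 kips → 0.75 × 74.22 = 55.7 kips.
Bearing: edge l_c = 0.8438, r_n = 14.68 kips; interior l_c = 1.438, r_n = 25.01 kips; R_n = 14.68 + 1·25.01 = 39.69 kips → 29.8 kips.
Block shear: A_gv = 0.875, A_nv = 0.5469, A_nt = 0.2344 in²; R_n = min(0.6F_uA_nv, 0.6F_yA_gv) + U_bs·F_u·A_nt = 32.49 kips → 24.4 kips.
Block shear governs: 24.4 kips.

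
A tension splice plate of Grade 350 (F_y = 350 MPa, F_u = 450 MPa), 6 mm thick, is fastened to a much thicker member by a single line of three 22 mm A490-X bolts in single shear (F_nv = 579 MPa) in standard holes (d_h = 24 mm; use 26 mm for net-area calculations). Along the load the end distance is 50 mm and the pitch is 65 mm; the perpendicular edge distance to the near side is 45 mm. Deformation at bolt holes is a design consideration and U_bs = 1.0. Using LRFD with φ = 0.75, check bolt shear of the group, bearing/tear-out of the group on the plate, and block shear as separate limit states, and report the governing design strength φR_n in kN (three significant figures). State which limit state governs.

Bolt shear: A_b = π·22²/4 = 380.1 mm²; R_n = 579 × 380.1 × 3 × 1 / 1000 = 660.3 kN → 0.75 × 660.3 = 495 kN.
Bearing: edge l_c = 38, r_n = 123.1 kN; interior l_c = 41, r_n = 132.8 kN; R_n = 123.1 + 2·132.8 = 388.8 kN → 292 kN.
Block shear: A_gv = 1080, A_nv = 690, A_nt = 192 mm²; R_n = min(0.6F_uA_nv, 0.6F_yA_gv) + U_bs·F_u·A_nt = 272.7 kN → 205 kN.
Block shear governs: 205 kN.

205 kN (block shear governs)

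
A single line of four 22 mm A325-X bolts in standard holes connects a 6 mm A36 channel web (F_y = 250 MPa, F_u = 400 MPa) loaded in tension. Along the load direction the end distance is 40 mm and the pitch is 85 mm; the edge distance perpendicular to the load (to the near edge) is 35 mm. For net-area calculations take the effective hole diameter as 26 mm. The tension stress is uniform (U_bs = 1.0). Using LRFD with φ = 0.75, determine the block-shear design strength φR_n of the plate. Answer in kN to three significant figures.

Shear plane L_v = 40 + 3·85 = 295 mm; A_gv = 295 × 6 = 1770 mm².
A_nv = (295 − 3.5·26) × 6 = 1224 mm².
A_nt = (35 − 0.5·26) × 6 = 132 mm².
0.6 F_u A_nv = 293.8 kN; 0.6 F_y A_gv = 265.5 kN → shear yielding governs the shear term.
R_n = 265.5 + 1.0 × 400 × 132 / 1000 = 318.3 kN.
Design strength φR_n = 0.75 × 318.3 = 239 kN.

239 kN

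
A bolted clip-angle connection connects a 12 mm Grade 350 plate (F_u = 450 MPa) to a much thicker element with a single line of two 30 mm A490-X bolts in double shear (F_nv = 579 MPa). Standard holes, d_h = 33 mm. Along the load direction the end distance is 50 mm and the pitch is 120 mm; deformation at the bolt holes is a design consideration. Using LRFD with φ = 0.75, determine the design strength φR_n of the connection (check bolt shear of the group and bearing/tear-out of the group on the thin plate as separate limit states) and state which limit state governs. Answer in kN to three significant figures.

454 kN (bearing governs)

Bolt shear: A_b = π·30²/4 = 706.9 mm²; R_n = 579 × 706.9 × 2 × 2 / 1000 = 1637 kN → 0.75 × 1637 = 1230 kN.
Bearing (1.2 l_c t F_u ≤ 2.4 d t F_u): upper limit = 2.4·30·12·450 / 1000 = 388.8 kN.
  Edge l_c = 50 − 33/2 = 33.5 → r_n = 217.1 kN; interior l_c = 120 − 33 = 87 → r_n = 388.8 kN.
  R_n,bearing = 1·217.1 + 1·388.8 = 605.9 kN → 0.75 × 605.9 = 454 kN.
Bearing governs: 454 kN.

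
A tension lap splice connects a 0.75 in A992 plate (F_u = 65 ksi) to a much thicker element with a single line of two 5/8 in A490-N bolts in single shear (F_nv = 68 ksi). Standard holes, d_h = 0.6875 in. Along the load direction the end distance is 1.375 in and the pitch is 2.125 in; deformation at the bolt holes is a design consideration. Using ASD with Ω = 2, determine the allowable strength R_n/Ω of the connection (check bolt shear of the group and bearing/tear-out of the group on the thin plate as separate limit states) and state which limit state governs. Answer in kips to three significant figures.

20.9 kips (bolt shear governs)

Bolt shear: A_b = π·0.625²/4 = 0.3068 in²; R_n = 68 × 0.3068 × 2 × 1 = 41.72 kips → 41.72 / 2 = 20.9 kips.
Bearing (1.2 l_c t F_u ≤ 2.4 d t F_u): upper limit = 2.4·0.625·0.75·65 = 73.12 kips.
  Edge l_c = 1.375 − 0.6875/2 = 1.031 → r_n = 60.33 kips; interior l_c = 2.125 − 0.6875 = 1.438 → r_n = 73.12 kips.
  R_n,bearing = 1·60.33 + 1·73.12 = 133.5 kips → 133.5 / 2 = 66.7 kips.
Bolt shear governs: 20.9 kips.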